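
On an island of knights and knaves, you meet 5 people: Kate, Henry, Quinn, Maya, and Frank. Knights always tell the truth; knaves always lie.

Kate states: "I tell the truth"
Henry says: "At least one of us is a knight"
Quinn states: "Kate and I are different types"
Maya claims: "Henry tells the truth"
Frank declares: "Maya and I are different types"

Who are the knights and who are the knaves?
Kate is a knave.
Henry is a knave.
Quinn is a knave.
Maya is a knave.
Frank is a knave.

Verification:
- Kate (knave) says "I tell the truth" - this is FALSE (a lie) because Kate is a knave.
- Henry (knave) says "At least one of us is a knight" - this is FALSE (a lie) because no one is a knight.
- Quinn (knave) says "Kate and I are different types" - this is FALSE (a lie) because Quinn is a knave and Kate is a knave.
- Maya (knave) says "Henry tells the truth" - this is FALSE (a lie) because Henry is a knave.
- Frank (knave) says "Maya and I are different types" - this is FALSE (a lie) because Frank is a knave and Maya is a knave.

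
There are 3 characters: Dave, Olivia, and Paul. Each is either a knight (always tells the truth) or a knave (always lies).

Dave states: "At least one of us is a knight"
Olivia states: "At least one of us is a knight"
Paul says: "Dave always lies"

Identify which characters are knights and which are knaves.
Dave is a knight.
Olivia is a knight.
Paul is a knave.

Verification:
- Dave (knight) says "At least one of us is a knight" - this is TRUE because Dave and Olivia are knights.
- Olivia (knight) says "At least one of us is a knight" - this is TRUE because Dave and Olivia are knights.
- Paul (knave) says "Dave always lies" - this is FALSE (a lie) because Dave is a knight.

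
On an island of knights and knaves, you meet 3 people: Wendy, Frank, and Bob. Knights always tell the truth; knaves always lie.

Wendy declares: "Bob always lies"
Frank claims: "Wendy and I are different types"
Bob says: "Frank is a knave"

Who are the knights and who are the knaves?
Wendy is a knave.
Frank is a knave.
Bob is a knight.

Verification:
- Wendy (knave) says "Bob always lies" - this is FALSE (a lie) because Bob is a knight.
- Frank (knave) says "Wendy and I are different types" - this is FALSE (a lie) because Frank is a knave and Wendy is a knave.
- Bob (knight) says "Frank is a knave" - this is TRUE because Frank is a knave.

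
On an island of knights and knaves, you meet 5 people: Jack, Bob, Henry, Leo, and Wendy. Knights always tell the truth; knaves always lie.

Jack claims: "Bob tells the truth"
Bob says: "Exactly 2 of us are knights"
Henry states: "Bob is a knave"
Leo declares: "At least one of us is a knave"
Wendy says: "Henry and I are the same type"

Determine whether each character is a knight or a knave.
Jack is a knave.
Bob is a knave.
Henry is a knight.
Leo is a knight.
Wendy is a knight.

Verification:
- Jack (knave) says "Bob tells the truth" - this is FALSE (a lie) because Bob is a knave.
- Bob (knave) says "Exactly 2 of us are knights" - this is FALSE (a lie) because there are 3 knights.
- Henry (knight) says "Bob is a knave" - this is TRUE because Bob is a knave.
- Leo (knight) says "At least one of us is a knave" - this is TRUE because Jack and Bob are knaves.
- Wendy (knight) says "Henry and I are the same type" - this is TRUE because Wendy is a knight and Henry is a knight.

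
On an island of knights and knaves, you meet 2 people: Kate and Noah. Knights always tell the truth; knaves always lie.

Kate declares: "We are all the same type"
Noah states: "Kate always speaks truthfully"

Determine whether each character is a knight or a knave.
Kate is a knight.
Noah is a knight.

Verification:
- Kate (knight) says "We are all the same type" - this is TRUE because Kate and Noah are knights.
- Noah (knight) says "Kate always speaks truthfully" - this is TRUE because Kate is a knight.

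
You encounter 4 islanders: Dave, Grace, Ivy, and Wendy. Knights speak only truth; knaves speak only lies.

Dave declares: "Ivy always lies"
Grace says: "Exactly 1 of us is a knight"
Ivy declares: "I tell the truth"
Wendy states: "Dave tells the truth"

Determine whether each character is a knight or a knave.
Dave is a knight.
Grace is a knave.
Ivy is a knave.
Wendy is a knight.

Verification:
- Dave (knight) says "Ivy always lies" - this is TRUE because Ivy is a knave.
- Grace (knave) says "Exactly 1 of us is a knight" - this is FALSE (a lie) because there are 2 knights.
- Ivy (knave) says "I tell the truth" - this is FALSE (a lie) because Ivy is a knave.
- Wendy (knight) says "Dave tells the truth" - this is TRUE because Dave is a knight.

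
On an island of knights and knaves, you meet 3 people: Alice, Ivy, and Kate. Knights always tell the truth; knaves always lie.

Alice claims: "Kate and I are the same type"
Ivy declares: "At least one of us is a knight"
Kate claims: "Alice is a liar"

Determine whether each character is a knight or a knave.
Alice is a knave.
Ivy is a knight.
Kate is a knight.

Verification:
- Alice (knave) says "Kate and I are the same type" - this is FALSE (a lie) because Alice is a knave and Kate is a knight.
- Ivy (knight) says "At least one of us is a knight" - this is TRUE because Ivy and Kate are knights.
- Kate (knight) says "Alice is a liar" - this is TRUE because Alice is a knave.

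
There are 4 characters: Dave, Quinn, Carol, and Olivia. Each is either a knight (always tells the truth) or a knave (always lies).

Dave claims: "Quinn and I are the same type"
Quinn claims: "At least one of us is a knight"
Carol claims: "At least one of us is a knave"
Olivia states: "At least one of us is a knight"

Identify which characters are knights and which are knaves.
Dave is a knave.
Quinn is a knight.
Carol is a knight.
Olivia is a knight.

Verification:
- Dave (knave) says "Quinn and I are the same type" - this is FALSE (a lie) because Dave is a knave and Quinn is a knight.
- Quinn (knight) says "At least one of us is a knight" - this is TRUE because Quinn, Carol, and Olivia are knights.
- Carol (knight) says "At least one of us is a knave" - this is TRUE because Dave is a knave.
- Olivia (knight) says "At least one of us is a knight" - this is TRUE because Quinn, Carol, and Olivia are knights.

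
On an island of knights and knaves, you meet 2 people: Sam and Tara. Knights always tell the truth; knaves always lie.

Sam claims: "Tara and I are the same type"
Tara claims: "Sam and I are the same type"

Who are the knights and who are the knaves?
Sam is a knight.
Tara is a knight.

Verification:
- Sam (knight) says "Tara and I are the same type" - this is TRUE because Sam is a knight and Tara is a knight.
- Tara (knight) says "Sam and I are the same type" - this is TRUE because Tara is a knight and Sam is a knight.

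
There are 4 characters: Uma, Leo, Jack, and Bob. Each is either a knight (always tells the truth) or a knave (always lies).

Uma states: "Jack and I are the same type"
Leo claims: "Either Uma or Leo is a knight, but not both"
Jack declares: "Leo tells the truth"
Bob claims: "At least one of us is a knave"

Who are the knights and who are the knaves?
Uma is a knave.
Leo is a knight.
Jack is a knight.
Bob is a knight.

Verification:
- Uma (knave) says "Jack and I are the same type" - this is FALSE (a lie) because Uma is a knave and Jack is a knight.
- Leo (knight) says "Either Uma or Leo is a knight, but not both" - this is TRUE because Uma is a knave and Leo is a knight.
- Jack (knight) says "Leo tells the truth" - this is TRUE because Leo is a knight.
- Bob (knight) says "At least one of us is a knave" - this is TRUE because Uma is a knave.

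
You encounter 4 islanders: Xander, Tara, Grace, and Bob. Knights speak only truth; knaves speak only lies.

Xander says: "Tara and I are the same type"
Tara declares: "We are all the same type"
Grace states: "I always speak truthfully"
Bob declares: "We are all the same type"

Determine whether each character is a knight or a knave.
Xander is a knight.
Tara is a knight.
Grace is a knight.
Bob is a knight.

Verification:
- Xander (knight) says "Tara and I are the same type" - this is TRUE because Xander is a knight and Tara is a knight.
- Tara (knight) says "We are all the same type" - this is TRUE because Xander, Tara, Grace, and Bob are knights.
- Grace (knight) says "I always speak truthfully" - this is TRUE because Grace is a knight.
- Bob (knight) says "We are all the same type" - this is TRUE because Xander, Tara, Grace, and Bob are knights.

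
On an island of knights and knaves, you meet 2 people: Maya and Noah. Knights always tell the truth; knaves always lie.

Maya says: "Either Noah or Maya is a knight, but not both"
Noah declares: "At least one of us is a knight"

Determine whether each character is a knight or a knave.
Maya is a knave.
Noah is a knave.

Verification:
- Maya (knave) says "Either Noah or Maya is a knight, but not both" - this is FALSE (a lie) because Noah is a knave and Maya is a knave.
- Noah (knave) says "At least one of us is a knight" - this is FALSE (a lie) because no one is a knight.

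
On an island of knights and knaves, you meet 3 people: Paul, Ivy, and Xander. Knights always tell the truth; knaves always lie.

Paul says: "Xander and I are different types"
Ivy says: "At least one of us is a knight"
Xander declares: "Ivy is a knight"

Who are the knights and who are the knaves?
Paul is a knave.
Ivy is a knave.
Xander is a knave.

Verification:
- Paul (knave) says "Xander and I are different types" - this is FALSE (a lie) because Paul is a knave and Xander is a knave.
- Ivy (knave) says "At least one of us is a knight" - this is FALSE (a lie) because no one is a knight.
- Xander (knave) says "Ivy is a knight" - this is FALSE (a lie) because Ivy is a knave.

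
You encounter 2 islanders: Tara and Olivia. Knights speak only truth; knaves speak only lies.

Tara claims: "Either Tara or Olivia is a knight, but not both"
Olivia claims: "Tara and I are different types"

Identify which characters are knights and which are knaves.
Tara is a knave.
Olivia is a knave.

Verification:
- Tara (knave) says "Either Tara or Olivia is a knight, but not both" - this is FALSE (a lie) because Tara is a knave and Olivia is a knave.
- Olivia (knave) says "Tara and I are different types" - this is FALSE (a lie) because Olivia is a knave and Tara is a knave.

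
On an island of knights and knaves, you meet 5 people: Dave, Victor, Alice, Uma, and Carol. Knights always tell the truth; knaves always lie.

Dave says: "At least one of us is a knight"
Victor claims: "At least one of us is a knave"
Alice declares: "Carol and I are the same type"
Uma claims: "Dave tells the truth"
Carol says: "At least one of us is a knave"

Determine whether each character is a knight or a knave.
Dave is a knight.
Victor is a knight.
Alice is a knave.
Uma is a knight.
Carol is a knight.

Verification:
- Dave (knight) says "At least one of us is a knight" - this is TRUE because Dave, Victor, Uma, and Carol are knights.
- Victor (knight) says "At least one of us is a knave" - this is TRUE because Alice is a knave.
- Alice (knave) says "Carol and I are the same type" - this is FALSE (a lie) because Alice is a knave and Carol is a knight.
- Uma (knight) says "Dave tells the truth" - this is TRUE because Dave is a knight.
- Carol (knight) says "At least one of us is a knave" - this is TRUE because Alice is a knave.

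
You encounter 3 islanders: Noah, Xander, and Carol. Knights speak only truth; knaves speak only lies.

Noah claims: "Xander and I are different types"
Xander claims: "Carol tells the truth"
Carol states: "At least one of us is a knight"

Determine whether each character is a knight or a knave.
Noah is a knave.
Xander is a knave.
Carol is a knave.

Verification:
- Noah (knave) says "Xander and I are different types" - this is FALSE (a lie) because Noah is a knave and Xander is a knave.
- Xander (knave) says "Carol tells the truth" - this is FALSE (a lie) because Carol is a knave.
- Carol (knave) says "At least one of us is a knight" - this is FALSE (a lie) because no one is a knight.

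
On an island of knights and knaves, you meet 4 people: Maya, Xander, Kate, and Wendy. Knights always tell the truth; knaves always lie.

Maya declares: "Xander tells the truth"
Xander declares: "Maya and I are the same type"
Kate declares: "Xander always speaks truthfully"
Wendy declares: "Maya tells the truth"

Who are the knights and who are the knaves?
Maya is a knight.
Xander is a knight.
Kate is a knight.
Wendy is a knight.

Verification:
- Maya (knight) says "Xander tells the truth" - this is TRUE because Xander is a knight.
- Xander (knight) says "Maya and I are the same type" - this is TRUE because Xander is a knight and Maya is a knight.
- Kate (knight) says "Xander always speaks truthfully" - this is TRUE because Xander is a knight.
- Wendy (knight) says "Maya tells the truth" - this is TRUE because Maya is a knight.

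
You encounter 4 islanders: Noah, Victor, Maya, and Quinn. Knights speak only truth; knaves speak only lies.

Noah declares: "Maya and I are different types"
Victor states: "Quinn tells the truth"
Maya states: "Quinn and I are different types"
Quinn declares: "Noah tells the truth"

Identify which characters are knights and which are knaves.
Noah is a knave.
Victor is a knave.
Maya is a knave.
Quinn is a knave.

Verification:
- Noah (knave) says "Maya and I are different types" - this is FALSE (a lie) because Noah is a knave and Maya is a knave.
- Victor (knave) says "Quinn tells the truth" - this is FALSE (a lie) because Quinn is a knave.
- Maya (knave) says "Quinn and I are different types" - this is FALSE (a lie) because Maya is a knave and Quinn is a knave.
- Quinn (knave) says "Noah tells the truth" - this is FALSE (a lie) because Noah is a knave.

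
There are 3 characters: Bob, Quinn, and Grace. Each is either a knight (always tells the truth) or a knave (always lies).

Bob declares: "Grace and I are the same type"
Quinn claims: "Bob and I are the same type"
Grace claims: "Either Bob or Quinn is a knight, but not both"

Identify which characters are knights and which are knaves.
Bob is a knight.
Quinn is a knave.
Grace is a knight.

Verification:
- Bob (knight) says "Grace and I are the same type" - this is TRUE because Bob is a knight and Grace is a knight.
- Quinn (knave) says "Bob and I are the same type" - this is FALSE (a lie) because Quinn is a knave and Bob is a knight.
- Grace (knight) says "Either Bob or Quinn is a knight, but not both" - this is TRUE because Bob is a knight and Quinn is a knave.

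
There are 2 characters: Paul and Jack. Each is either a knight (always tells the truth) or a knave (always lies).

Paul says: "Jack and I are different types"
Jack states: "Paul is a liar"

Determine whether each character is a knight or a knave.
Paul is a knight.
Jack is a knave.

Verification:
- Paul (knight) says "Jack and I are different types" - this is TRUE because Paul is a knight and Jack is a knave.
- Jack (knave) says "Paul is a liar" - this is FALSE (a lie) because Paul is a knight.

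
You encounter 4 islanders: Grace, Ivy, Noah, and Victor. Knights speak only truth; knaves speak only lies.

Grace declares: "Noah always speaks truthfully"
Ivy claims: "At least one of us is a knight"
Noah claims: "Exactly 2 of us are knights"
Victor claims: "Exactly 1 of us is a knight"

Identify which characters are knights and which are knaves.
Grace is a knave.
Ivy is a knave.
Noah is a knave.
Victor is a knave.

Verification:
- Grace (knave) says "Noah always speaks truthfully" - this is FALSE (a lie) because Noah is a knave.
- Ivy (knave) says "At least one of us is a knight" - this is FALSE (a lie) because no one is a knight.
- Noah (knave) says "Exactly 2 of us are knights" - this is FALSE (a lie) because there are 0 knights.
- Victor (knave) says "Exactly 1 of us is a knight" - this is FALSE (a lie) because there are 0 knights.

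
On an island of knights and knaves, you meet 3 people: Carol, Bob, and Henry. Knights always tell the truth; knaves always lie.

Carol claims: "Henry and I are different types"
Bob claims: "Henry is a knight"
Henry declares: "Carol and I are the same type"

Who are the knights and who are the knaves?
Carol is a knight.
Bob is a knave.
Henry is a knave.

Verification:
- Carol (knight) says "Henry and I are different types" - this is TRUE because Carol is a knight and Henry is a knave.
- Bob (knave) says "Henry is a knight" - this is FALSE (a lie) because Henry is a knave.
- Henry (knave) says "Carol and I are the same type" - this is FALSE (a lie) because Henry is a knave and Carol is a knight.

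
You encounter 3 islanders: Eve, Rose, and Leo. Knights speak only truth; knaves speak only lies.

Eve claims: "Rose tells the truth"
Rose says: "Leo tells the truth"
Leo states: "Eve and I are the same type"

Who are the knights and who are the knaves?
Eve is a knight.
Rose is a knight.
Leo is a knight.

Verification:
- Eve (knight) says "Rose tells the truth" - this is TRUE because Rose is a knight.
- Rose (knight) says "Leo tells the truth" - this is TRUE because Leo is a knight.
- Leo (knight) says "Eve and I are the same type" - this is TRUE because Leo is a knight and Eve is a knight.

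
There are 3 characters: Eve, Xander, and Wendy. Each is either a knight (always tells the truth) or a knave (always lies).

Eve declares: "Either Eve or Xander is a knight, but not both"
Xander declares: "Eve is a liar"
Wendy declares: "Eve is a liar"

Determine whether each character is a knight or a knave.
Eve is a knight.
Xander is a knave.
Wendy is a knave.

Verification:
- Eve (knight) says "Either Eve or Xander is a knight, but not both" - this is TRUE because Eve is a knight and Xander is a knave.
- Xander (knave) says "Eve is a liar" - this is FALSE (a lie) because Eve is a knight.
- Wendy (knave) says "Eve is a liar" - this is FALSE (a lie) because Eve is a knight.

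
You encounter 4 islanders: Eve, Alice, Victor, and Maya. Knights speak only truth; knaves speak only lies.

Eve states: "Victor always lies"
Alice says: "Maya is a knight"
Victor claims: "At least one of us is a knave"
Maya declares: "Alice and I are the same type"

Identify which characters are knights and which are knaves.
Eve is a knave.
Alice is a knight.
Victor is a knight.
Maya is a knight.

Verification:
- Eve (knave) says "Victor always lies" - this is FALSE (a lie) because Victor is a knight.
- Alice (knight) says "Maya is a knight" - this is TRUE because Maya is a knight.
- Victor (knight) says "At least one of us is a knave" - this is TRUE because Eve is a knave.
- Maya (knight) says "Alice and I are the same type" - this is TRUE because Maya is a knight and Alice is a knight.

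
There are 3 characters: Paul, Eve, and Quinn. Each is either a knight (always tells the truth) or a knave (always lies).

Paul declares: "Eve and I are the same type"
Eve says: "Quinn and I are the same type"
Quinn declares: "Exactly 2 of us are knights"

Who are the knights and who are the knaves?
Paul is a knave.
Eve is a knight.
Quinn is a knight.

Verification:
- Paul (knave) says "Eve and I are the same type" - this is FALSE (a lie) because Paul is a knave and Eve is a knight.
- Eve (knight) says "Quinn and I are the same type" - this is TRUE because Eve is a knight and Quinn is a knight.
- Quinn (knight) says "Exactly 2 of us are knights" - this is TRUE because there are 2 knights.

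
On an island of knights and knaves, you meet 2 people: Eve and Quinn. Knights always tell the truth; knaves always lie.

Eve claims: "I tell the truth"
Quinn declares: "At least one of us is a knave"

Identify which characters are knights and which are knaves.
Eve is a knave.
Quinn is a knight.

Verification:
- Eve (knave) says "I tell the truth" - this is FALSE (a lie) because Eve is a knave.
- Quinn (knight) says "At least one of us is a knave" - this is TRUE because Eve is a knave.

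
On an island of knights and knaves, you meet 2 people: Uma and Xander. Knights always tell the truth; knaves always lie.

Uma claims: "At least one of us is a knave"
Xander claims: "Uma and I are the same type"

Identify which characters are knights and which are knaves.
Uma is a knight.
Xander is a knave.

Verification:
- Uma (knight) says "At least one of us is a knave" - this is TRUE because Xander is a knave.
- Xander (knave) says "Uma and I are the same type" - this is FALSE (a lie) because Xander is a knave and Uma is a knight.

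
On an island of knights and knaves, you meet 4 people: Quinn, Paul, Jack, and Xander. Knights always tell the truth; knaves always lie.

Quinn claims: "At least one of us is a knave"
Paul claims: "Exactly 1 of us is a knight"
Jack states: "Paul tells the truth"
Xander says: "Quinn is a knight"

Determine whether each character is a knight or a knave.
Quinn is a knight.
Paul is a knave.
Jack is a knave.
Xander is a knight.

Verification:
- Quinn (knight) says "At least one of us is a knave" - this is TRUE because Paul and Jack are knaves.
- Paul (knave) says "Exactly 1 of us is a knight" - this is FALSE (a lie) because there are 2 knights.
- Jack (knave) says "Paul tells the truth" - this is FALSE (a lie) because Paul is a knave.
- Xander (knight) says "Quinn is a knight" - this is TRUE because Quinn is a knight.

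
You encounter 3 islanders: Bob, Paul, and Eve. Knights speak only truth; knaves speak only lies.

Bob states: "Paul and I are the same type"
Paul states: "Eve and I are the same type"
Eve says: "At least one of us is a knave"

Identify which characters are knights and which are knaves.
Bob is a knave.
Paul is a knight.
Eve is a knight.

Verification:
- Bob (knave) says "Paul and I are the same type" - this is FALSE (a lie) because Bob is a knave and Paul is a knight.
- Paul (knight) says "Eve and I are the same type" - this is TRUE because Paul is a knight and Eve is a knight.
- Eve (knight) says "At least one of us is a knave" - this is TRUE because Bob is a knave.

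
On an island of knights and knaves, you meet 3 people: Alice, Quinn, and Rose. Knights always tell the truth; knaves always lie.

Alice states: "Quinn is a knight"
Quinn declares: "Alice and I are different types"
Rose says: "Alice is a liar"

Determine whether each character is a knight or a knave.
Alice is a knave.
Quinn is a knave.
Rose is a knight.

Verification:
- Alice (knave) says "Quinn is a knight" - this is FALSE (a lie) because Quinn is a knave.
- Quinn (knave) says "Alice and I are different types" - this is FALSE (a lie) because Quinn is a knave and Alice is a knave.
- Rose (knight) says "Alice is a liar" - this is TRUE because Alice is a knave.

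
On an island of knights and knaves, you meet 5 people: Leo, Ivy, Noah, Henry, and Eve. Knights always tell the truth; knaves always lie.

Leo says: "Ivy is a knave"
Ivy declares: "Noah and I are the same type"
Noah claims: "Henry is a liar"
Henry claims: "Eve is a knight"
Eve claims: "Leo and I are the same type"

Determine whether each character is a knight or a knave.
Leo is a knight.
Ivy is a knave.
Noah is a knight.
Henry is a knave.
Eve is a knave.

Verification:
- Leo (knight) says "Ivy is a knave" - this is TRUE because Ivy is a knave.
- Ivy (knave) says "Noah and I are the same type" - this is FALSE (a lie) because Ivy is a knave and Noah is a knight.
- Noah (knight) says "Henry is a liar" - this is TRUE because Henry is a knave.
- Henry (knave) says "Eve is a knight" - this is FALSE (a lie) because Eve is a knave.
- Eve (knave) says "Leo and I are the same type" - this is FALSE (a lie) because Eve is a knave and Leo is a knight.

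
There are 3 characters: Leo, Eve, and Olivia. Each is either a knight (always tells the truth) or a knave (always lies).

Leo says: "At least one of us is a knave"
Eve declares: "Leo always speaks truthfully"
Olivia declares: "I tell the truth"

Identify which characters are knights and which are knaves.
Leo is a knight.
Eve is a knight.
Olivia is a knave.

Verification:
- Leo (knight) says "At least one of us is a knave" - this is TRUE because Olivia is a knave.
- Eve (knight) says "Leo always speaks truthfully" - this is TRUE because Leo is a knight.
- Olivia (knave) says "I tell the truth" - this is FALSE (a lie) because Olivia is a knave.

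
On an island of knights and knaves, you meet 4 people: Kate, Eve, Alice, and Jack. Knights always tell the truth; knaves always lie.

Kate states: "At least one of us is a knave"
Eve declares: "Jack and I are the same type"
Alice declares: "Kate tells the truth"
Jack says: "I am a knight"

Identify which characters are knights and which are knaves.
Kate is a knight.
Eve is a knave.
Alice is a knight.
Jack is a knight.

Verification:
- Kate (knight) says "At least one of us is a knave" - this is TRUE because Eve is a knave.
- Eve (knave) says "Jack and I are the same type" - this is FALSE (a lie) because Eve is a knave and Jack is a knight.
- Alice (knight) says "Kate tells the truth" - this is TRUE because Kate is a knight.
- Jack (knight) says "I am a knight" - this is TRUE because Jack is a knight.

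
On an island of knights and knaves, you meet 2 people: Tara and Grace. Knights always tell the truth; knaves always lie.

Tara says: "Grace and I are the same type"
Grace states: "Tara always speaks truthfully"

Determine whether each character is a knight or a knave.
Tara is a knight.
Grace is a knight.

Verification:
- Tara (knight) says "Grace and I are the same type" - this is TRUE because Tara is a knight and Grace is a knight.
- Grace (knight) says "Tara always speaks truthfully" - this is TRUE because Tara is a knight.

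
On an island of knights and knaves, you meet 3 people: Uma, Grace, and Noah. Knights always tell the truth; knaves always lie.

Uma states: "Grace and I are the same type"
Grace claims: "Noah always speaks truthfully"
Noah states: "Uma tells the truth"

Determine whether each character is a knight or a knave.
Uma is a knight.
Grace is a knight.
Noah is a knight.

Verification:
- Uma (knight) says "Grace and I are the same type" - this is TRUE because Uma is a knight and Grace is a knight.
- Grace (knight) says "Noah always speaks truthfully" - this is TRUE because Noah is a knight.
- Noah (knight) says "Uma tells the truth" - this is TRUE because Uma is a knight.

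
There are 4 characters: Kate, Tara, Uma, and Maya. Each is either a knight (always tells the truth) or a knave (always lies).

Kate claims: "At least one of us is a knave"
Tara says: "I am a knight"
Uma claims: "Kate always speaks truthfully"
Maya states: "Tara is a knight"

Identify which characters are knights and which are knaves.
Kate is a knight.
Tara is a knave.
Uma is a knight.
Maya is a knave.

Verification:
- Kate (knight) says "At least one of us is a knave" - this is TRUE because Tara and Maya are knaves.
- Tara (knave) says "I am a knight" - this is FALSE (a lie) because Tara is a knave.
- Uma (knight) says "Kate always speaks truthfully" - this is TRUE because Kate is a knight.
- Maya (knave) says "Tara is a knight" - this is FALSE (a lie) because Tara is a knave.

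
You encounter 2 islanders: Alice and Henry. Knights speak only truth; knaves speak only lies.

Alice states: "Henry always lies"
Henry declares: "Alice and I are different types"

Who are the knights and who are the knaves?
Alice is a knave.
Henry is a knight.

Verification:
- Alice (knave) says "Henry always lies" - this is FALSE (a lie) because Henry is a knight.
- Henry (knight) says "Alice and I are different types" - this is TRUE because Henry is a knight and Alice is a knave.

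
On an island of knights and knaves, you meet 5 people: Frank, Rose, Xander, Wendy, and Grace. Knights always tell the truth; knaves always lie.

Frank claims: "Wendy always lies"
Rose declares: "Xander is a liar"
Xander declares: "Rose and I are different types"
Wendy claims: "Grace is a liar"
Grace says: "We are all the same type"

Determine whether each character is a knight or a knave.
Frank is a knave.
Rose is a knave.
Xander is a knight.
Wendy is a knight.
Grace is a knave.

Verification:
- Frank (knave) says "Wendy always lies" - this is FALSE (a lie) because Wendy is a knight.
- Rose (knave) says "Xander is a liar" - this is FALSE (a lie) because Xander is a knight.
- Xander (knight) says "Rose and I are different types" - this is TRUE because Xander is a knight and Rose is a knave.
- Wendy (knight) says "Grace is a liar" - this is TRUE because Grace is a knave.
- Grace (knave) says "We are all the same type" - this is FALSE (a lie) because Xander and Wendy are knights and Frank, Rose, and Grace are knaves.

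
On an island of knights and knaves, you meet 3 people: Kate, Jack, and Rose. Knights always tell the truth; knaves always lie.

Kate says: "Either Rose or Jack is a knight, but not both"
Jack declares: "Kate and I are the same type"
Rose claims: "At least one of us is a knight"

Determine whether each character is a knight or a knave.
Kate is a knight.
Jack is a knave.
Rose is a knight.

Verification:
- Kate (knight) says "Either Rose or Jack is a knight, but not both" - this is TRUE because Rose is a knight and Jack is a knave.
- Jack (knave) says "Kate and I are the same type" - this is FALSE (a lie) because Jack is a knave and Kate is a knight.
- Rose (knight) says "At least one of us is a knight" - this is TRUE because Kate and Rose are knights.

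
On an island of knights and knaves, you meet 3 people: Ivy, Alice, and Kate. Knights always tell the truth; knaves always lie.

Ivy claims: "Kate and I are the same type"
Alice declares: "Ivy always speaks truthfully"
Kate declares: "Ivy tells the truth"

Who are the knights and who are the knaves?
Ivy is a knight.
Alice is a knight.
Kate is a knight.

Verification:
- Ivy (knight) says "Kate and I are the same type" - this is TRUE because Ivy is a knight and Kate is a knight.
- Alice (knight) says "Ivy always speaks truthfully" - this is TRUE because Ivy is a knight.
- Kate (knight) says "Ivy tells the truth" - this is TRUE because Ivy is a knight.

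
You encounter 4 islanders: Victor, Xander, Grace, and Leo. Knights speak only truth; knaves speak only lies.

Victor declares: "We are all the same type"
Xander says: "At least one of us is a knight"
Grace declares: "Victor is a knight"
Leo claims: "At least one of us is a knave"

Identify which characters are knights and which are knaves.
Victor is a knave.
Xander is a knight.
Grace is a knave.
Leo is a knight.

Verification:
- Victor (knave) says "We are all the same type" - this is FALSE (a lie) because Xander and Leo are knights and Victor and Grace are knaves.
- Xander (knight) says "At least one of us is a knight" - this is TRUE because Xander and Leo are knights.
- Grace (knave) says "Victor is a knight" - this is FALSE (a lie) because Victor is a knave.
- Leo (knight) says "At least one of us is a knave" - this is TRUE because Victor and Grace are knaves.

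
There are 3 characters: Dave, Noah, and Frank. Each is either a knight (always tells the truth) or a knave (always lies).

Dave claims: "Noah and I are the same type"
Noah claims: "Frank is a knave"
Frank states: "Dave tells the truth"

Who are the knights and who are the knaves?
Dave is a knave.
Noah is a knight.
Frank is a knave.

Verification:
- Dave (knave) says "Noah and I are the same type" - this is FALSE (a lie) because Dave is a knave and Noah is a knight.
- Noah (knight) says "Frank is a knave" - this is TRUE because Frank is a knave.
- Frank (knave) says "Dave tells the truth" - this is FALSE (a lie) because Dave is a knave.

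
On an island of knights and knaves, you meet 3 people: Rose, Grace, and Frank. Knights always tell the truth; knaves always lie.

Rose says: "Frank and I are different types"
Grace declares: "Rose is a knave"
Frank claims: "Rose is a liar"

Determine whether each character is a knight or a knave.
Rose is a knight.
Grace is a knave.
Frank is a knave.

Verification:
- Rose (knight) says "Frank and I are different types" - this is TRUE because Rose is a knight and Frank is a knave.
- Grace (knave) says "Rose is a knave" - this is FALSE (a lie) because Rose is a knight.
- Frank (knave) says "Rose is a liar" - this is FALSE (a lie) because Rose is a knight.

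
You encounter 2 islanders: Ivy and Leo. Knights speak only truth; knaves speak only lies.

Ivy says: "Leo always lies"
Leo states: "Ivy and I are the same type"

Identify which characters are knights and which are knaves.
Ivy is a knight.
Leo is a knave.

Verification:
- Ivy (knight) says "Leo always lies" - this is TRUE because Leo is a knave.
- Leo (knave) says "Ivy and I are the same type" - this is FALSE (a lie) because Leo is a knave and Ivy is a knight.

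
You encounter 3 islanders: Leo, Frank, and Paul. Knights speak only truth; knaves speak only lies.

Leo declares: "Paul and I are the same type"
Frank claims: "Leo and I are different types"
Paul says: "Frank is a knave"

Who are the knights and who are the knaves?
Leo is a knave.
Frank is a knave.
Paul is a knight.

Verification:
- Leo (knave) says "Paul and I are the same type" - this is FALSE (a lie) because Leo is a knave and Paul is a knight.
- Frank (knave) says "Leo and I are different types" - this is FALSE (a lie) because Frank is a knave and Leo is a knave.
- Paul (knight) says "Frank is a knave" - this is TRUE because Frank is a knave.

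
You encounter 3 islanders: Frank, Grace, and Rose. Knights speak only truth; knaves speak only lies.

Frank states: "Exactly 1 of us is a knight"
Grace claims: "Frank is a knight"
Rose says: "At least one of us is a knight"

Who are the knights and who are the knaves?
Frank is a knave.
Grace is a knave.
Rose is a knave.

Verification:
- Frank (knave) says "Exactly 1 of us is a knight" - this is FALSE (a lie) because there are 0 knights.
- Grace (knave) says "Frank is a knight" - this is FALSE (a lie) because Frank is a knave.
- Rose (knave) says "At least one of us is a knight" - this is FALSE (a lie) because no one is a knight.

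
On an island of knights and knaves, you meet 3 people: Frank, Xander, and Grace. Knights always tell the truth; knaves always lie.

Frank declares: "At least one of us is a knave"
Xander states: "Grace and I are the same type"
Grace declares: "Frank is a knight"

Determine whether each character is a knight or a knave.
Frank is a knight.
Xander is a knave.
Grace is a knight.

Verification:
- Frank (knight) says "At least one of us is a knave" - this is TRUE because Xander is a knave.
- Xander (knave) says "Grace and I are the same type" - this is FALSE (a lie) because Xander is a knave and Grace is a knight.
- Grace (knight) says "Frank is a knight" - this is TRUE because Frank is a knight.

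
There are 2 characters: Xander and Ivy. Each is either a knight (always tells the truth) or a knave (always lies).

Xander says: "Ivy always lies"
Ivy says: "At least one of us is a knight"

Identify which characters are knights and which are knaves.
Xander is a knave.
Ivy is a knight.

Verification:
- Xander (knave) says "Ivy always lies" - this is FALSE (a lie) because Ivy is a knight.
- Ivy (knight) says "At least one of us is a knight" - this is TRUE because Ivy is a knight.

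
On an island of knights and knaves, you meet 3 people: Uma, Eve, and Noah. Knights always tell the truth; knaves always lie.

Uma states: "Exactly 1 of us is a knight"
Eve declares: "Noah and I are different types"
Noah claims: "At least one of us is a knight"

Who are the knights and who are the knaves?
Uma is a knave.
Eve is a knave.
Noah is a knave.

Verification:
- Uma (knave) says "Exactly 1 of us is a knight" - this is FALSE (a lie) because there are 0 knights.
- Eve (knave) says "Noah and I are different types" - this is FALSE (a lie) because Eve is a knave and Noah is a knave.
- Noah (knave) says "At least one of us is a knight" - this is FALSE (a lie) because no one is a knight.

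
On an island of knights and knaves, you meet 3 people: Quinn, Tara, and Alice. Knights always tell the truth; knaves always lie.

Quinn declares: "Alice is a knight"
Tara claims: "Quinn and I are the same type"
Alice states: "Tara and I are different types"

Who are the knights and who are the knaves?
Quinn is a knight.
Tara is a knave.
Alice is a knight.

Verification:
- Quinn (knight) says "Alice is a knight" - this is TRUE because Alice is a knight.
- Tara (knave) says "Quinn and I are the same type" - this is FALSE (a lie) because Tara is a knave and Quinn is a knight.
- Alice (knight) says "Tara and I are different types" - this is TRUE because Alice is a knight and Tara is a knave.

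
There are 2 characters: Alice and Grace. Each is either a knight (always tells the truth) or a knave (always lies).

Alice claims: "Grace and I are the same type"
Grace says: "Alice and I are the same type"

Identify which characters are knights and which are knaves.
Alice is a knight.
Grace is a knight.

Verification:
- Alice (knight) says "Grace and I are the same type" - this is TRUE because Alice is a knight and Grace is a knight.
- Grace (knight) says "Alice and I are the same type" - this is TRUE because Grace is a knight and Alice is a knight.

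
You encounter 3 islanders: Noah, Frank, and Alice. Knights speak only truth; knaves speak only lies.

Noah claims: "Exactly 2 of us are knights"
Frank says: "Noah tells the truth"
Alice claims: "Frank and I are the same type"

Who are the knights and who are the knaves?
Noah is a knight.
Frank is a knight.
Alice is a knave.

Verification:
- Noah (knight) says "Exactly 2 of us are knights" - this is TRUE because there are 2 knights.
- Frank (knight) says "Noah tells the truth" - this is TRUE because Noah is a knight.
- Alice (knave) says "Frank and I are the same type" - this is FALSE (a lie) because Alice is a knave and Frank is a knight.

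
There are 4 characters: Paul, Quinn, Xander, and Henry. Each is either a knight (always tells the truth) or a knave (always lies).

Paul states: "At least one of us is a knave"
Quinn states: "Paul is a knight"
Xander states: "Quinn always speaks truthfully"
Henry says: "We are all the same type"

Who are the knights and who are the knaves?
Paul is a knight.
Quinn is a knight.
Xander is a knight.
Henry is a knave.

Verification:
- Paul (knight) says "At least one of us is a knave" - this is TRUE because Henry is a knave.
- Quinn (knight) says "Paul is a knight" - this is TRUE because Paul is a knight.
- Xander (knight) says "Quinn always speaks truthfully" - this is TRUE because Quinn is a knight.
- Henry (knave) says "We are all the same type" - this is FALSE (a lie) because Paul, Quinn, and Xander are knights and Henry is a knave.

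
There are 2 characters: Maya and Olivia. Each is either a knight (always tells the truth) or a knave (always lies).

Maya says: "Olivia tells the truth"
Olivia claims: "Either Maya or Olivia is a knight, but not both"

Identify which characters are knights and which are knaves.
Maya is a knave.
Olivia is a knave.

Verification:
- Maya (knave) says "Olivia tells the truth" - this is FALSE (a lie) because Olivia is a knave.
- Olivia (knave) says "Either Maya or Olivia is a knight, but not both" - this is FALSE (a lie) because Maya is a knave and Olivia is a knave.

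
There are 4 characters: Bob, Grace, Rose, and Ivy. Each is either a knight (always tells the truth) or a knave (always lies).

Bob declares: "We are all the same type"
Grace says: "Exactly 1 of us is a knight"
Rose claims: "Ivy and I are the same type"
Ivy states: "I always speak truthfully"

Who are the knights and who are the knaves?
Bob is a knave.
Grace is a knave.
Rose is a knight.
Ivy is a knight.

Verification:
- Bob (knave) says "We are all the same type" - this is FALSE (a lie) because Rose and Ivy are knights and Bob and Grace are knaves.
- Grace (knave) says "Exactly 1 of us is a knight" - this is FALSE (a lie) because there are 2 knights.
- Rose (knight) says "Ivy and I are the same type" - this is TRUE because Rose is a knight and Ivy is a knight.
- Ivy (knight) says "I always speak truthfully" - this is TRUE because Ivy is a knight.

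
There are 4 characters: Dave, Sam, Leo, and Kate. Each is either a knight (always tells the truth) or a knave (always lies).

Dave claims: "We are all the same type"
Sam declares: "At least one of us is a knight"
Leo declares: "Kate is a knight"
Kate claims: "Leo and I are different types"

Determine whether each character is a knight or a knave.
Dave is a knave.
Sam is a knight.
Leo is a knave.
Kate is a knave.

Verification:
- Dave (knave) says "We are all the same type" - this is FALSE (a lie) because Sam is a knight and Dave, Leo, and Kate are knaves.
- Sam (knight) says "At least one of us is a knight" - this is TRUE because Sam is a knight.
- Leo (knave) says "Kate is a knight" - this is FALSE (a lie) because Kate is a knave.
- Kate (knave) says "Leo and I are different types" - this is FALSE (a lie) because Kate is a knave and Leo is a knave.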